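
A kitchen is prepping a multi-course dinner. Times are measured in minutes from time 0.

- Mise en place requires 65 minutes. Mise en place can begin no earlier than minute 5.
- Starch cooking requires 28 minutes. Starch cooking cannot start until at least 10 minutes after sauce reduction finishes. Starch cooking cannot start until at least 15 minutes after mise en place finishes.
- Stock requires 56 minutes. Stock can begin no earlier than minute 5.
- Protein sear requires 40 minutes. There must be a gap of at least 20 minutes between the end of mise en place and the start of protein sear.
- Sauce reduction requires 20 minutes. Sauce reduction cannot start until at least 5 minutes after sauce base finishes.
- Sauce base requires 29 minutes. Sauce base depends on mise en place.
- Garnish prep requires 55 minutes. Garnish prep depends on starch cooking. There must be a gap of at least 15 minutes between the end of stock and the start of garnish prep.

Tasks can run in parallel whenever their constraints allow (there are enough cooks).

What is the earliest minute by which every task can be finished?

217

Stock cannot begin until its own release at minute 5. It runs from minute 5 to 5 + 56 = minute 61.
Mise en place cannot begin until its own release at minute 5. It runs from minute 5 to 5 + 65 = minute 70.
After mise en place (finishes minute 70, plus 20-minute gap → minute 90), protein sear can start at minute 90 and finishes at minute 130.
Sauce base cannot begin until mise en place (finishes minute 70). It runs from minute 70 to 70 + 29 = minute 99.
Sauce reduction cannot begin until sauce base (finishes minute 99, plus 5-minute gap → minute 104). It runs from minute 104 to 104 + 20 = minute 124.
Starch cooking cannot start until sauce reduction (finishes minute 124, plus 10-minute gap → minute 134); mise en place (finishes minute 70, plus 15-minute gap → minute 85). The controlling bound is minute 134, so starch cooking finishes at 134 + 28 = minute 162.
Garnish prep has to wait for starch cooking (finishes minute 162); stock (finishes minute 61, plus 15-minute gap → minute 76). The latest of these is minute 162, so garnish prep runs minute 162 to 162 + 55 = minute 217.
All tasks are finished once the last one completes. Finish times: Mise en place at 70, Stock at 61, Sauce base at 99, Protein sear at 130, Sauce reduction at 124, Starch cooking at 162, Garnish prep at 217. The latest is minute 217.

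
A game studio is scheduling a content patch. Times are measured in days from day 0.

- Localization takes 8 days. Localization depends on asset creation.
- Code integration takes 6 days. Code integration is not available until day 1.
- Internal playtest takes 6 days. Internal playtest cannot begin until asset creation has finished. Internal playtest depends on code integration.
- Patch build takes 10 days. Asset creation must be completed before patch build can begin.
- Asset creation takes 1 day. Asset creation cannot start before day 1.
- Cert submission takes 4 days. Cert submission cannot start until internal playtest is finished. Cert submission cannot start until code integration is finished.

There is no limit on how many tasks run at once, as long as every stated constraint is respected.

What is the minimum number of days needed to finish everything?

After its own release at day 1, code integration can start at day 1 and finishes at day 7.
After its own release at day 1, asset creation can start at day 1 and finishes at day 2.
After asset creation (finishes day 2), patch build can start at day 2 and finishes at day 12.
Localization cannot begin until asset creation (finishes day 2). It runs from day 2 to 2 + 8 = day 10.
Internal playtest cannot start until asset creation (finishes day 2); code integration (finishes day 7). The controlling bound is day 7, so internal playtest finishes at 7 + 6 = day 13.
Cert submission cannot start until internal playtest (finishes day 13); code integration (finishes day 7). The controlling bound is day 13, so cert submission finishes at 13 + 4 = day 17.
All tasks are finished once the last one completes. Finish times: Asset creation at 2, Code integration at 7, Internal playtest at 13, Localization at 10, Cert submission at 17, Patch build at 12. The latest is day 17.

17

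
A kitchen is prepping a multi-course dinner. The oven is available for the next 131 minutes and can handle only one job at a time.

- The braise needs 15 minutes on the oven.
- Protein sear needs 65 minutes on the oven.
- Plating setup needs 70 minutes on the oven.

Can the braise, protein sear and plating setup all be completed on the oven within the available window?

No

Running back to back, the jobs need 15 + 65 + 70 = 150 minutes on the oven.
Since 150 > 131, they cannot all fit.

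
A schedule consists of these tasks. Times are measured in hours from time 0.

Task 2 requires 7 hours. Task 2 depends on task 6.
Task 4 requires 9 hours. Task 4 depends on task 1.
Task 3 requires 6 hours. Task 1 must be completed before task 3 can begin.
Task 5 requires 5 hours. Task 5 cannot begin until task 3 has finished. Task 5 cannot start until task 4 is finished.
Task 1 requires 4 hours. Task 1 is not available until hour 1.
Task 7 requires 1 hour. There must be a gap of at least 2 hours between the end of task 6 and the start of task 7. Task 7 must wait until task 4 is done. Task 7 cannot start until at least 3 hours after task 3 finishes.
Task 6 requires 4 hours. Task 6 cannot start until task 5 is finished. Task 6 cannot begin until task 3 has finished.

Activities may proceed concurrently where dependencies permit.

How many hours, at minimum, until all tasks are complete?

30

Task 1 cannot begin until its own release at hour 1. It runs from hour 1 to 1 + 4 = hour 5.
Task 4 cannot begin until task 1 (finishes hour 5). It runs from hour 5 to 5 + 9 = hour 14.
Task 3 cannot begin until task 1 (finishes hour 5). It runs from hour 5 to 5 + 6 = hour 11.
Task 5 has to wait for task 3 (finishes hour 11); task 4 (finishes hour 14). The latest of these is hour 14, so task 5 runs hour 14 to 14 + 5 = hour 19.
Task 6 has to wait for task 5 (finishes hour 19); task 3 (finishes hour 11). The latest of these is hour 19, so task 6 runs hour 19 to 19 + 4 = hour 23.
Task 7 needs all of task 6 (finishes hour 23, plus 2-hour gap → hour 25); task 4 (finishes hour 14); task 3 (finishes hour 11, plus 3-hour gap → hour 14). That puts its earliest start at hour 25; it finishes at 25 + 1 = hour 26.
Task 2 cannot begin until task 6 (finishes hour 23). It runs from hour 23 to 23 + 7 = hour 30.
All tasks are finished once the last one completes. Finish times: Task 1 at 5, Task 2 at 30, Task 3 at 11, Task 4 at 14, Task 5 at 19, Task 6 at 23, Task 7 at 26. The latest is hour 30.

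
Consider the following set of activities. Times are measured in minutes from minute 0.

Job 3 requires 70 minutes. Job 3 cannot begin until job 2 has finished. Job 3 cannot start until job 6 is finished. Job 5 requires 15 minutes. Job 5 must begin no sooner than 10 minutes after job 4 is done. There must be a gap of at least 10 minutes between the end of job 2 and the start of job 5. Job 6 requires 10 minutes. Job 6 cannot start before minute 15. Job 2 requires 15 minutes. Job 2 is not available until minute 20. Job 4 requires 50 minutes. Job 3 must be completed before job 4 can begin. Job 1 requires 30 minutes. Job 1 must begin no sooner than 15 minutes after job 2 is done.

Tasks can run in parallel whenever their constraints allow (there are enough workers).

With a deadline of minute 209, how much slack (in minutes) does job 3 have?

29

Job 6 waits on its own release at minute 15, so it starts at minute 15 and finishes at 15 + 10 = minute 25.
After its own release at minute 20, job 2 can start at minute 20 and finishes at minute 35.
Job 3 needs all of job 2 (finishes minute 35); job 6 (finishes minute 25). That puts its earliest start at minute 35; it finishes at 35 + 70 = minute 105.

Working backward from the deadline:
Job 5 has no dependents, so it just needs to finish by minute 209. Starting by 209 − 15 = minute 194 achieves that.
Job 4 feeds into job 5 (must start by minute 194, minus 10-minute gap → minute 184); so job 4 must finish by minute 184 and therefore start by minute 134.
Since job 4 (must start by minute 134) depends on it, job 3 must finish by minute 134. Backing off its 70-minute duration gives a latest start of minute 64.
So job 3 can start as early as minute 35 and as late as minute 64, giving 64 − 35 = 29 minutes of slack.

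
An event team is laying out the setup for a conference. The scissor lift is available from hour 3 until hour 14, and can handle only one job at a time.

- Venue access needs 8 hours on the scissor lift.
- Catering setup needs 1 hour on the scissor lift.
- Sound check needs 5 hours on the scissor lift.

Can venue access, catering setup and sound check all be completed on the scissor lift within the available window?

The scissor lift window is 14 − 3 = 11 hours.
Running back to back, the jobs need 8 + 1 + 5 = 14 hours on the scissor lift.
Since 14 > 11, they cannot all fit.

No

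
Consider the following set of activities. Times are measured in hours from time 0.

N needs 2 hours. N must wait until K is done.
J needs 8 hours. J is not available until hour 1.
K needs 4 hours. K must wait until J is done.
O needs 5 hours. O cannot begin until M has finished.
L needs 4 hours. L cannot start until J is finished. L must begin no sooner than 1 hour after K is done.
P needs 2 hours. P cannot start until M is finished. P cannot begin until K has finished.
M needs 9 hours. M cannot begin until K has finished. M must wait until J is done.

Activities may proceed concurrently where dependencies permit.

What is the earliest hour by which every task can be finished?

27

J cannot begin until its own release at hour 1. It runs from hour 1 to 1 + 8 = hour 9.
K waits on J (finishes hour 9), so it starts at hour 9 and finishes at 9 + 4 = hour 13.
N cannot begin until K (finishes hour 13). It runs from hour 13 to 13 + 2 = hour 15.
M has to wait for K (finishes hour 13); J (finishes hour 9). The latest of these is hour 13, so M runs hour 13 to 13 + 9 = hour 22.
P cannot start until M (finishes hour 22); K (finishes hour 13). The controlling bound is hour 22, so P finishes at 22 + 2 = hour 24.
After M (finishes hour 22), O can start at hour 22 and finishes at hour 27.
For L: J (finishes hour 9); K (finishes hour 13, plus 1-hour gap → hour 14). Taking the maximum gives a start of hour 14, and it finishes at 14 + 4 = hour 18.
All tasks are finished once the last one completes. Finish times: J at 9, K at 13, L at 18, M at 22, N at 15, O at 27, P at 24. The latest is hour 27.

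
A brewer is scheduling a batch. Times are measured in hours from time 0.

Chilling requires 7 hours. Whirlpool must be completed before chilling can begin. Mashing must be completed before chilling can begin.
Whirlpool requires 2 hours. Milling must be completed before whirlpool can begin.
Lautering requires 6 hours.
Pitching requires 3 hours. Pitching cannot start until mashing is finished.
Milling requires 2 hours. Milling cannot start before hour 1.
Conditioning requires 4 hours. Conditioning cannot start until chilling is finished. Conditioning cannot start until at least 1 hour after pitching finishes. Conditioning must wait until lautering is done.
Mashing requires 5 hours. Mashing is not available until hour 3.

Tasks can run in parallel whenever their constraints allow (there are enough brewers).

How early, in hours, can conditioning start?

15

Nothing blocks lautering, so it runs from hour 0 to hour 6.
Mashing cannot begin until its own release at hour 3. It runs from hour 3 to 3 + 5 = hour 8.
Pitching waits on mashing (finishes hour 8), so it starts at hour 8 and finishes at 8 + 3 = hour 11.
After its own release at hour 1, milling can start at hour 1 and finishes at hour 3.
After milling (finishes hour 3), whirlpool can start at hour 3 and finishes at hour 5.
Chilling cannot start until whirlpool (finishes hour 5); mashing (finishes hour 8). The controlling bound is hour 8, so chilling finishes at 8 + 7 = hour 15.
Conditioning waits on chilling (finishes hour 15); pitching (finishes hour 11, plus 1-hour gap → hour 12); lautering (finishes hour 6). The latest of these is hour 15, which is the earliest conditioning can start.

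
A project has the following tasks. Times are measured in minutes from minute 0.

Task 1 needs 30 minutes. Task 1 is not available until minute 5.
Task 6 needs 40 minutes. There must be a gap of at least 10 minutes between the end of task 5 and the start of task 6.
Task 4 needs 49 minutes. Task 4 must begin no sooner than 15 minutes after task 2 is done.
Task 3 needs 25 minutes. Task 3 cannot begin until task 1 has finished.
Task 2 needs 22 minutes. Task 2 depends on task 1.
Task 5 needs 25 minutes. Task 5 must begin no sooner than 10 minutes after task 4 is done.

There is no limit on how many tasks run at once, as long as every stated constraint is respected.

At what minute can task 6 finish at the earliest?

206

After its own release at minute 5, task 1 can start at minute 5 and finishes at minute 35.
After task 1 (finishes minute 35), task 2 can start at minute 35 and finishes at minute 57.
After task 2 (finishes minute 57, plus 15-minute gap → minute 72), task 4 can start at minute 72 and finishes at minute 121.
After task 4 (finishes minute 121, plus 10-minute gap → minute 131), task 5 can start at minute 131 and finishes at minute 156.
Task 6 cannot begin until task 5 (finishes minute 156, plus 10-minute gap → minute 166). It runs from minute 166 to 166 + 40 = minute 206.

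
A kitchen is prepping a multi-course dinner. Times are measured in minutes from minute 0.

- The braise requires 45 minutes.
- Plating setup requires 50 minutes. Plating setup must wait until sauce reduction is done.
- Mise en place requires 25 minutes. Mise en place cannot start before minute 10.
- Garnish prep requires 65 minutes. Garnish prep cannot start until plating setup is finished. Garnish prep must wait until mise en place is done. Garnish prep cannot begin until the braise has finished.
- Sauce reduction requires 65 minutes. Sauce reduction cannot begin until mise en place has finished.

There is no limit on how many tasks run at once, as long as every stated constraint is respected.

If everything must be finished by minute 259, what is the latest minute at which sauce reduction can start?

Garnish prep has no dependents, so it just needs to finish by minute 259. Starting by 259 − 65 = minute 194 achieves that.
Plating setup must finish before garnish prep (must start by minute 194). With a 50-minute duration, plating setup must start by 194 − 50 = minute 144.
Sauce reduction must finish before plating setup (must start by minute 144). With a 65-minute duration, sauce reduction must start by 144 − 65 = minute 79.

79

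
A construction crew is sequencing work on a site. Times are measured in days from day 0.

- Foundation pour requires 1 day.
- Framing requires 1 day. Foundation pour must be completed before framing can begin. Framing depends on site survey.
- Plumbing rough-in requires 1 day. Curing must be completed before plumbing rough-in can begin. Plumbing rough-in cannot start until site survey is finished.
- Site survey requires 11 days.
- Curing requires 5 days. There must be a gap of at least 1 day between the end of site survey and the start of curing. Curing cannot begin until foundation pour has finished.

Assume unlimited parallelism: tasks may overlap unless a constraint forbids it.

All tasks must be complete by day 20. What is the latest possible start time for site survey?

2

To finish by day 20, plumbing rough-in (duration 1) must start no later than day 19.
Curing must finish before plumbing rough-in (must start by day 19). With a 5-day duration, curing must start by 19 − 5 = day 14.
Framing must finish by day 20; it takes 1 day, so it must start by 20 − 1 = day 19.
Site survey must finish in time for curing (must start by day 14, minus 1-day gap → day 13); framing (must start by day 19); plumbing rough-in (must start by day 19). The tightest is day 13, so site survey must start by 13 − 11 = day 2.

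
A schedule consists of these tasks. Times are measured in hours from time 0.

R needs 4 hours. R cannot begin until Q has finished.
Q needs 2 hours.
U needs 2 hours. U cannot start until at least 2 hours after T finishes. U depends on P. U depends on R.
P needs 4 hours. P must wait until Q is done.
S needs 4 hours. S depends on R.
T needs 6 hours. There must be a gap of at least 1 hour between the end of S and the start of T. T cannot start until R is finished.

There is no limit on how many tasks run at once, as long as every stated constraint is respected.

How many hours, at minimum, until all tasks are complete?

Q has no prerequisites, so it starts at hour 0 and finishes at hour 2.
R waits on Q (finishes hour 2), so it starts at hour 2 and finishes at 2 + 4 = hour 6.
After R (finishes hour 6), S can start at hour 6 and finishes at hour 10.
For T: S (finishes hour 10, plus 1-hour gap → hour 11); R (finishes hour 6). Taking the maximum gives a start of hour 11, and it finishes at 11 + 6 = hour 17.
P cannot begin until Q (finishes hour 2). It runs from hour 2 to 2 + 4 = hour 6.
U has to wait for T (finishes hour 17, plus 2-hour gap → hour 19); P (finishes hour 6); R (finishes hour 6). The latest of these is hour 19, so U runs hour 19 to 19 + 2 = hour 21.
All tasks are finished once the last one completes. Finish times: P at 6, Q at 2, R at 6, S at 10, T at 17, U at 21. The latest is hour 21.

21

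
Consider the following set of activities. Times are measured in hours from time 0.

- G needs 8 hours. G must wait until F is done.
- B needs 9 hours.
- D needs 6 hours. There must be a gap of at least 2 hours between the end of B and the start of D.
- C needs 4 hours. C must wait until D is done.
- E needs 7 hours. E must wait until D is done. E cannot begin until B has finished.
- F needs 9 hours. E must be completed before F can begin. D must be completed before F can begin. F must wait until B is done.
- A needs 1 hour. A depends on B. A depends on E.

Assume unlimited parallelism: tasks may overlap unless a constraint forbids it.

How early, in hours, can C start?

17

Nothing blocks B, so it runs from hour 0 to hour 9.
D cannot begin until B (finishes hour 9, plus 2-hour gap → hour 11). It runs from hour 11 to 11 + 6 = hour 17.
C waits on D (finishes hour 17), so the earliest it can start is hour 17.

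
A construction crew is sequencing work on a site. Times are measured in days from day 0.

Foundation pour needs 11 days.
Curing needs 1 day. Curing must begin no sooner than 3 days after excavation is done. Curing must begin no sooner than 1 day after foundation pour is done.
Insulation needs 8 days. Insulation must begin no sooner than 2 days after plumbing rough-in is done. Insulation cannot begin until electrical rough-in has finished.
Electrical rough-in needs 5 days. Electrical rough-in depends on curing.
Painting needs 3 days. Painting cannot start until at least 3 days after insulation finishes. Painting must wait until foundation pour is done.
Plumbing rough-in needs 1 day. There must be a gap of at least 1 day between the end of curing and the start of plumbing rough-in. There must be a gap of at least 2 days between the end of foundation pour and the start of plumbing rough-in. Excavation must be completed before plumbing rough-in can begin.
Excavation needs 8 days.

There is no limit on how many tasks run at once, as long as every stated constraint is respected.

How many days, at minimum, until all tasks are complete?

32

Nothing blocks foundation pour, so it runs from day 0 to day 11.
Nothing blocks excavation, so it runs from day 0 to day 8.
Curing needs all of excavation (finishes day 8, plus 3-day gap → day 11); foundation pour (finishes day 11, plus 1-day gap → day 12). That puts its earliest start at day 12; it finishes at 12 + 1 = day 13.
After curing (finishes day 13), electrical rough-in can start at day 13 and finishes at day 18.
For plumbing rough-in: curing (finishes day 13, plus 1-day gap → day 14); foundation pour (finishes day 11, plus 2-day gap → day 13); excavation (finishes day 8). Taking the maximum gives a start of day 14, and it finishes at 14 + 1 = day 15.
Insulation has to wait for plumbing rough-in (finishes day 15, plus 2-day gap → day 17); electrical rough-in (finishes day 18). The latest of these is day 18, so insulation runs day 18 to 18 + 8 = day 26.
Painting has to wait for insulation (finishes day 26, plus 3-day gap → day 29); foundation pour (finishes day 11). The latest of these is day 29, so painting runs day 29 to 29 + 3 = day 32.
All tasks are finished once the last one completes. Finish times: Excavation at 8, Foundation pour at 11, Curing at 13, Plumbing rough-in at 15, Electrical rough-in at 18, Insulation at 26, Painting at 32. The latest is day 32.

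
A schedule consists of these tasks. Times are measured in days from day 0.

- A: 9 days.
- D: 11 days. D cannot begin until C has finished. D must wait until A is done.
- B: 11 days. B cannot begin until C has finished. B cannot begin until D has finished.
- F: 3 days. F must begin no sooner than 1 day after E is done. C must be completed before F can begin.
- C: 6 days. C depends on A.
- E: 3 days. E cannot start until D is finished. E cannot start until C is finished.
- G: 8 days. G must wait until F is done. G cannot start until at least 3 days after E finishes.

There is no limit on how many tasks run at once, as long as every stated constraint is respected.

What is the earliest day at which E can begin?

Nothing blocks A, so it runs from day 0 to day 9.
C cannot begin until A (finishes day 9). It runs from day 9 to 9 + 6 = day 15.
For D: C (finishes day 15); A (finishes day 9). Taking the maximum gives a start of day 15, and it finishes at 15 + 11 = day 26.
E waits on D (finishes day 26); C (finishes day 15). The latest of these is day 26, which is the earliest E can start.

26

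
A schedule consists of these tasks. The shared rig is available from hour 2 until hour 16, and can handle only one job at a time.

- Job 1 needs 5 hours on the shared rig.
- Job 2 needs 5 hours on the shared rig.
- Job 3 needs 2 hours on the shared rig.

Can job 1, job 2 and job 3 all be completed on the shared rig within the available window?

Yes

The shared rig window is 16 − 2 = 14 hours.
Running back to back, the jobs need 5 + 5 + 2 = 12 hours on the shared rig.
Since 12 ≤ 14, they fit within the window.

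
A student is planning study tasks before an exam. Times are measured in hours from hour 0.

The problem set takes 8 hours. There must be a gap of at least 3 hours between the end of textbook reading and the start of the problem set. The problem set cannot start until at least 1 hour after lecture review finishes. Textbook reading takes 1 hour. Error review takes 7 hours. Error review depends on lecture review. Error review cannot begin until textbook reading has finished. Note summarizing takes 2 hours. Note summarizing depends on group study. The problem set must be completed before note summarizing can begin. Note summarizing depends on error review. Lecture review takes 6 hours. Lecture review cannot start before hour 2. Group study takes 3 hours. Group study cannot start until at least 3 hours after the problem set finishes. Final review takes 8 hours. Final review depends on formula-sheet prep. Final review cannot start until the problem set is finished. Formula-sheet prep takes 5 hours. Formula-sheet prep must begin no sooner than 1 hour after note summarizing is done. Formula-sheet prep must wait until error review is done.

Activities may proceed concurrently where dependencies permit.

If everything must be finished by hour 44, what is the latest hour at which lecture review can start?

Final review has no dependents, so it just needs to finish by hour 44. Starting by 44 − 8 = hour 36 achieves that.
Formula-sheet prep feeds into final review (must start by hour 36); so formula-sheet prep must finish by hour 36 and therefore start by hour 31.
Note summarizing must finish before formula-sheet prep (must start by hour 31, minus 1-hour gap → hour 30). With a 2-hour duration, note summarizing must start by 30 − 2 = hour 28.
Group study feeds into note summarizing (must start by hour 28); so group study must finish by hour 28 and therefore start by hour 25.
The problem set feeds group study (must start by hour 25, minus 3-hour gap → hour 22); note summarizing (must start by hour 28); final review (must start by hour 36). Taking the minimum, the problem set must finish by hour 22 and start by 22 − 8 = hour 14.
Error review feeds note summarizing (must start by hour 28); formula-sheet prep (must start by hour 31). Taking the minimum, error review must finish by hour 28 and start by 28 − 7 = hour 21.
Lecture review must finish in time for the problem set (must start by hour 14, minus 1-hour gap → hour 13); error review (must start by hour 21). The tightest is hour 13, so lecture review must start by 13 − 6 = hour 7.

7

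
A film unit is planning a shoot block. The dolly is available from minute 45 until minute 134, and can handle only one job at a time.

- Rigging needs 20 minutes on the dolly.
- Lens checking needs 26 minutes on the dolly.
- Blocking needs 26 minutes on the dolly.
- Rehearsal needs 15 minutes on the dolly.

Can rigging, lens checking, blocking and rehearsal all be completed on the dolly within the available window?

Yes

The dolly window is 134 − 45 = 89 minutes.
Running back to back, the jobs need 20 + 26 + 26 + 15 = 87 minutes on the dolly.
Since 87 ≤ 89, they fit within the window.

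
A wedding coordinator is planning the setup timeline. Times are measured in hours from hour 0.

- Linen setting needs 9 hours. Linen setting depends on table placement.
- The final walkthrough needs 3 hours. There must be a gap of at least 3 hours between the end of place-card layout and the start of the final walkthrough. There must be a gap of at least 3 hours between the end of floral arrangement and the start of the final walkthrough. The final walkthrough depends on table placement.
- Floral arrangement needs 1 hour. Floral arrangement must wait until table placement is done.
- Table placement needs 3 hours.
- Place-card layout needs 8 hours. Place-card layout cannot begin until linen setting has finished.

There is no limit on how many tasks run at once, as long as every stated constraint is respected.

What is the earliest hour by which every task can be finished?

Table placement can start immediately at hour 0; it finishes at hour 3.
After table placement (finishes hour 3), floral arrangement can start at hour 3 and finishes at hour 4.
Linen setting cannot begin until table placement (finishes hour 3). It runs from hour 3 to 3 + 9 = hour 12.
Place-card layout cannot begin until linen setting (finishes hour 12). It runs from hour 12 to 12 + 8 = hour 20.
The final walkthrough needs all of place-card layout (finishes hour 20, plus 3-hour gap → hour 23); floral arrangement (finishes hour 4, plus 3-hour gap → hour 7); table placement (finishes hour 3). That puts its earliest start at hour 23; it finishes at 23 + 3 = hour 26.
All tasks are finished once the last one completes. Finish times: Table placement at 3, Linen setting at 12, Floral arrangement at 4, Place-card layout at 20, The final walkthrough at 26. The latest is hour 26.

26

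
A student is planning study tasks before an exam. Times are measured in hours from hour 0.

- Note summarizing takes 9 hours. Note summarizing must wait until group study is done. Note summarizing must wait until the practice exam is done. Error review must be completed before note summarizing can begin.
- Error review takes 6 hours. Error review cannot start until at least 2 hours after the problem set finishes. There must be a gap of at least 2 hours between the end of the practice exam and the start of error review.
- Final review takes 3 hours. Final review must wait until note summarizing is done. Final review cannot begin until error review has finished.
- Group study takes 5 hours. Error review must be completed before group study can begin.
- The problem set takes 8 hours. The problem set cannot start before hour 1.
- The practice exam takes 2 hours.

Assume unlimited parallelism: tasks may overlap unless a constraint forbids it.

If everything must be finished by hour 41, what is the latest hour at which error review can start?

Final review must finish by hour 41; it takes 3 hours, so it must start by 41 − 3 = hour 38.
Note summarizing has to be done before final review (must start by hour 38). That means finishing by hour 38, i.e. starting by 38 − 9 = hour 29.
Group study must finish before note summarizing (must start by hour 29). With a 5-hour duration, group study must start by 29 − 5 = hour 24.
Error review feeds group study (must start by hour 24); note summarizing (must start by hour 29); final review (must start by hour 38). Taking the minimum, error review must finish by hour 24 and start by 24 − 6 = hour 18.

18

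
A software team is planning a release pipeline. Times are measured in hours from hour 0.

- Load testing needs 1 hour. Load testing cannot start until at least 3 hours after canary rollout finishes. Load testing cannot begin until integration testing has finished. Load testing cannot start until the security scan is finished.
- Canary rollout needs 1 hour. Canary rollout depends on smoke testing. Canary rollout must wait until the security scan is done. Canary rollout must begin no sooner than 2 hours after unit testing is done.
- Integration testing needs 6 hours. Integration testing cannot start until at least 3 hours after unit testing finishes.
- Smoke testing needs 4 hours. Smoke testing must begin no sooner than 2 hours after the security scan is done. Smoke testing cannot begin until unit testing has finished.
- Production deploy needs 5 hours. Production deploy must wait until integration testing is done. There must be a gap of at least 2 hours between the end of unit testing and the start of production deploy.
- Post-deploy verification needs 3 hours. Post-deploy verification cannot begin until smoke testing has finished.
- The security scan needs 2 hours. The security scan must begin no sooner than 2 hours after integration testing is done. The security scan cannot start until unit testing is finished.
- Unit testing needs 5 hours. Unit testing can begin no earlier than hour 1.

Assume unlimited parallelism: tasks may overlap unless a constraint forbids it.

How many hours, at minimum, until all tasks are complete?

30

Unit testing cannot begin until its own release at hour 1. It runs from hour 1 to 1 + 5 = hour 6.
After unit testing (finishes hour 6, plus 3-hour gap → hour 9), integration testing can start at hour 9 and finishes at hour 15.
Production deploy needs all of integration testing (finishes hour 15); unit testing (finishes hour 6, plus 2-hour gap → hour 8). That puts its earliest start at hour 15; it finishes at 15 + 5 = hour 20.
For the security scan: integration testing (finishes hour 15, plus 2-hour gap → hour 17); unit testing (finishes hour 6). Taking the maximum gives a start of hour 17, and it finishes at 17 + 2 = hour 19.
For smoke testing: the security scan (finishes hour 19, plus 2-hour gap → hour 21); unit testing (finishes hour 6). Taking the maximum gives a start of hour 21, and it finishes at 21 + 4 = hour 25.
Post-deploy verification cannot begin until smoke testing (finishes hour 25). It runs from hour 25 to 25 + 3 = hour 28.
Canary rollout has to wait for smoke testing (finishes hour 25); the security scan (finishes hour 19); unit testing (finishes hour 6, plus 2-hour gap → hour 8). The latest of these is hour 25, so canary rollout runs hour 25 to 25 + 1 = hour 26.
Load testing needs all of canary rollout (finishes hour 26, plus 3-hour gap → hour 29); integration testing (finishes hour 15); the security scan (finishes hour 19). That puts its earliest start at hour 29; it finishes at 29 + 1 = hour 30.
All tasks are finished once the last one completes. Finish times: Unit testing at 6, Integration testing at 15, The security scan at 19, Smoke testing at 25, Canary rollout at 26, Load testing at 30, Production deploy at 20, Post-deploy verification at 28. The latest is hour 30.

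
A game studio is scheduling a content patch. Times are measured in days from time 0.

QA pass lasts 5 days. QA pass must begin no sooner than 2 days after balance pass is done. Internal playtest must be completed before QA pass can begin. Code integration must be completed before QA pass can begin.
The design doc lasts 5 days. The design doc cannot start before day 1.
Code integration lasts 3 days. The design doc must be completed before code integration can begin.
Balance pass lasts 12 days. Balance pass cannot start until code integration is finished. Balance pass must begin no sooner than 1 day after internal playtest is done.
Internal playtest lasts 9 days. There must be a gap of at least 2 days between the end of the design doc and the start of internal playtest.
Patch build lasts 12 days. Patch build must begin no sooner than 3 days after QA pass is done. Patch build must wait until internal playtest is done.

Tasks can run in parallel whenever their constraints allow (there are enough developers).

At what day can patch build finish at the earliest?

52

The design doc cannot begin until its own release at day 1. It runs from day 1 to 1 + 5 = day 6.
Internal playtest cannot begin until the design doc (finishes day 6, plus 2-day gap → day 8). It runs from day 8 to 8 + 9 = day 17.
After the design doc (finishes day 6), code integration can start at day 6 and finishes at day 9.
Balance pass has to wait for code integration (finishes day 9); internal playtest (finishes day 17, plus 1-day gap → day 18). The latest of these is day 18, so balance pass runs day 18 to 18 + 12 = day 30.
For QA pass: balance pass (finishes day 30, plus 2-day gap → day 32); internal playtest (finishes day 17); code integration (finishes day 9). Taking the maximum gives a start of day 32, and it finishes at 32 + 5 = day 37.
Patch build has to wait for QA pass (finishes day 37, plus 3-day gap → day 40); internal playtest (finishes day 17). The latest of these is day 40, so patch build runs day 40 to 40 + 12 = day 52.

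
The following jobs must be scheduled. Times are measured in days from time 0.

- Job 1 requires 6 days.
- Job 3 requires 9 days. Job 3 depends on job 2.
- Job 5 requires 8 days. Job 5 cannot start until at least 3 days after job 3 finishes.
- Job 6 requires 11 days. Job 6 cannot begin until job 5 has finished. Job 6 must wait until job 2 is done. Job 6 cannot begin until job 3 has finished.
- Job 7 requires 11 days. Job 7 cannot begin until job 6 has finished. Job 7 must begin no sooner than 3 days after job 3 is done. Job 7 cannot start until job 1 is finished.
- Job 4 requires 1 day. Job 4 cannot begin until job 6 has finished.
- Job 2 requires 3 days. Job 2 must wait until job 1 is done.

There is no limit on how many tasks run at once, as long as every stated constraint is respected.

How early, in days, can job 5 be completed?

Nothing blocks job 1, so it runs from day 0 to day 6.
After job 1 (finishes day 6), job 2 can start at day 6 and finishes at day 9.
After job 2 (finishes day 9), job 3 can start at day 9 and finishes at day 18.
Job 5 cannot begin until job 3 (finishes day 18, plus 3-day gap → day 21). It runs from day 21 to 21 + 8 = day 29.

29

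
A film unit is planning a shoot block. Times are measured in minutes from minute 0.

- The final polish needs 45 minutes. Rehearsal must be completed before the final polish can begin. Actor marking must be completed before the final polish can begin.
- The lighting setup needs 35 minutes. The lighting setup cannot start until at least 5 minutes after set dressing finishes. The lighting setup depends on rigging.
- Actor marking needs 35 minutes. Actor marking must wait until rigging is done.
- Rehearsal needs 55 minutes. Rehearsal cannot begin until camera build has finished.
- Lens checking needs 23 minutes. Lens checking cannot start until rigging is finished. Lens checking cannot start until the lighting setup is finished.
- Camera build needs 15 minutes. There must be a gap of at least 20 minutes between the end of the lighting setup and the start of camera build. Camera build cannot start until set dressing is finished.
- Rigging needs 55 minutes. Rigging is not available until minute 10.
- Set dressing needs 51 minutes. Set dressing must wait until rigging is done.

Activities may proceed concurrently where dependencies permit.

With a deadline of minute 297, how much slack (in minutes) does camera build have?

Rigging waits on its own release at minute 10, so it starts at minute 10 and finishes at 10 + 55 = minute 65.
Set dressing cannot begin until rigging (finishes minute 65). It runs from minute 65 to 65 + 51 = minute 116.
The lighting setup needs all of set dressing (finishes minute 116, plus 5-minute gap → minute 121); rigging (finishes minute 65). That puts its earliest start at minute 121; it finishes at 121 + 35 = minute 156.
For camera build: the lighting setup (finishes minute 156, plus 20-minute gap → minute 176); set dressing (finishes minute 116). Taking the maximum gives a start of minute 176, and it finishes at 176 + 15 = minute 191.

Working backward from the deadline:
Nothing follows the final polish; the deadline of minute 297 is its only limit. It must start by 297 − 45 = minute 252.
Since the final polish (must start by minute 252) depends on it, rehearsal must finish by minute 252. Backing off its 55-minute duration gives a latest start of minute 197.
Since rehearsal (must start by minute 197) depends on it, camera build must finish by minute 197. Backing off its 15-minute duration gives a latest start of minute 182.
So camera build can start as early as minute 176 and as late as minute 182, giving 182 − 176 = 6 minutes of slack.

6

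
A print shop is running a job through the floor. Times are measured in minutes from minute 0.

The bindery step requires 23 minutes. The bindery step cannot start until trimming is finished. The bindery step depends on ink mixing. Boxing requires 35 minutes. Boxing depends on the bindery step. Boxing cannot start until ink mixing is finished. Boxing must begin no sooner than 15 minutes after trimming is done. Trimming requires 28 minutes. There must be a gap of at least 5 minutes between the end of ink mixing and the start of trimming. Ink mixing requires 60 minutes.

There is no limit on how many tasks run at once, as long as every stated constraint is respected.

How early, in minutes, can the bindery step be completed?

Ink mixing has no prerequisites, so it starts at minute 0 and finishes at minute 60.
After ink mixing (finishes minute 60, plus 5-minute gap → minute 65), trimming can start at minute 65 and finishes at minute 93.
The bindery step cannot start until trimming (finishes minute 93); ink mixing (finishes minute 60). The controlling bound is minute 93, so the bindery step finishes at 93 + 23 = minute 116.

116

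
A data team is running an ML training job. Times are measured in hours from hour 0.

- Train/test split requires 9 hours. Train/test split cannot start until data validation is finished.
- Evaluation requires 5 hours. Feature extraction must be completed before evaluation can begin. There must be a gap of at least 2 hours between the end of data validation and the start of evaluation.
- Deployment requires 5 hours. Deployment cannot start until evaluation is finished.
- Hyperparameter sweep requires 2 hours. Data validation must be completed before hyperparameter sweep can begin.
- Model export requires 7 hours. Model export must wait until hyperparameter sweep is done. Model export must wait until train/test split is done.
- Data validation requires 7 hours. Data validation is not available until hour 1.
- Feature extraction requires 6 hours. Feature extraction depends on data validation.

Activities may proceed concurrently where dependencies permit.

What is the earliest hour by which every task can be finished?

24

Data validation waits on its own release at hour 1, so it starts at hour 1 and finishes at 1 + 7 = hour 8.
Hyperparameter sweep waits on data validation (finishes hour 8), so it starts at hour 8 and finishes at 8 + 2 = hour 10.
Train/test split waits on data validation (finishes hour 8), so it starts at hour 8 and finishes at 8 + 9 = hour 17.
Model export has to wait for hyperparameter sweep (finishes hour 10); train/test split (finishes hour 17). The latest of these is hour 17, so model export runs hour 17 to 17 + 7 = hour 24.
After data validation (finishes hour 8), feature extraction can start at hour 8 and finishes at hour 14.
Evaluation cannot start until feature extraction (finishes hour 14); data validation (finishes hour 8, plus 2-hour gap → hour 10). The controlling bound is hour 14, so evaluation finishes at 14 + 5 = hour 19.
Deployment cannot begin until evaluation (finishes hour 19). It runs from hour 19 to 19 + 5 = hour 24.
All tasks are finished once the last one completes. Finish times: Data validation at 8, Feature extraction at 14, Train/test split at 17, Hyperparameter sweep at 10, Evaluation at 19, Model export at 24, Deployment at 24. The latest is hour 24.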